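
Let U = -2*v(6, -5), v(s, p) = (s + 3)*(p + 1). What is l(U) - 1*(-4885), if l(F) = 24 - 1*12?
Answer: 4897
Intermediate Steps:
v(s, p) = (1 + p)*(3 + s) (v(s, p) = (3 + s)*(1 + p) = (1 + p)*(3 + s))
U = 72 (U = -2*(3 + 6 + 3*(-5) - 5*6) = -2*(3 + 6 - 15 - 30) = -2*(-36) = 72)
l(F) = 12 (l(F) = 24 - 12 = 12)
l(U) - 1*(-4885) = 12 - 1*(-4885) = 12 + 4885 = 4897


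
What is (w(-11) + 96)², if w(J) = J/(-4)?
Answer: 156025/16 ≈ 9751.6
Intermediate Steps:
w(J) = -J/4 (w(J) = J*(-¼) = -J/4)
(w(-11) + 96)² = (-¼*(-11) + 96)² = (11/4 + 96)² = (395/4)² = 156025/16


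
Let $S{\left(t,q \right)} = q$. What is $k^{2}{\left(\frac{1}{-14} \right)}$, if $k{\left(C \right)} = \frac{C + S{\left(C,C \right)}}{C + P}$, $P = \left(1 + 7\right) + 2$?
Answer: $\frac{4}{19321} \approx 0.00020703$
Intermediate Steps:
$P = 10$ ($P = 8 + 2 = 10$)
$k{\left(C \right)} = \frac{2 C}{10 + C}$ ($k{\left(C \right)} = \frac{C + C}{C + 10} = \frac{2 C}{10 + C}$)
$k^{2}{\left(\frac{1}{-14} \right)} = \left(\frac{2}{\left(-14\right) \left(10 + \frac{1}{-14}\right)}\right)^{2} = \left(2 \left(- \frac{1}{14}\right) \frac{1}{10 - \frac{1}{14}}\right)^{2} = \left(2 \left(- \frac{1}{14}\right) \frac{1}{\frac{139}{14}}\right)^{2} = \left(2 \left(- \frac{1}{14}\right) \frac{14}{139}\right)^{2} = \left(- \frac{2}{139}\right)^{2} = \frac{4}{19321}$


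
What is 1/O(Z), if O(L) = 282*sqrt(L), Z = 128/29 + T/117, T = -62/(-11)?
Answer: sqrt(690616498)/15654196 ≈ 0.0016788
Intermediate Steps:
T = 62/11 (T = -62*(-1/11) = 62/11 ≈ 5.6364)
Z = 166534/37323 (Z = 128/29 + (62/11)/117 = 128*(1/29) + (62/11)*(1/117) = 128/29 + 62/1287 = 166534/37323 ≈ 4.4620)
1/O(Z) = 1/(282*sqrt(166534/37323)) = 1/(282*(sqrt(690616498)/12441)) = 1/(94*sqrt(690616498)/4147) = sqrt(690616498)/15654196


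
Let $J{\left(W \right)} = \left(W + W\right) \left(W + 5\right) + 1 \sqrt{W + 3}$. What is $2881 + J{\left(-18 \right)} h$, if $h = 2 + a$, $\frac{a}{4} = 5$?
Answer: $13177 + 22 i \sqrt{15} \approx 13177.0 + 85.206 i$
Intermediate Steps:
$a = 20$ ($a = 4 \cdot 5 = 20$)
$J{\left(W \right)} = \sqrt{3 + W} + 2 W \left(5 + W\right)$ ($J{\left(W \right)} = 2 W \left(5 + W\right) + 1 \sqrt{3 + W} = 2 W \left(5 + W\right) + \sqrt{3 + W} = \sqrt{3 + W} + 2 W \left(5 + W\right)$)
$h = 22$ ($h = 2 + 20 = 22$)
$2881 + J{\left(-18 \right)} h = 2881 + \left(\sqrt{3 - 18} + 2 \left(-18\right)^{2} + 10 \left(-18\right)\right) 22 = 2881 + \left(\sqrt{-15} + 2 \cdot 324 - 180\right) 22 = 2881 + \left(i \sqrt{15} + 648 - 180\right) 22 = 2881 + \left(468 + i \sqrt{15}\right) 22 = 2881 + \left(10296 + 22 i \sqrt{15}\right) = 13177 + 22 i \sqrt{15}$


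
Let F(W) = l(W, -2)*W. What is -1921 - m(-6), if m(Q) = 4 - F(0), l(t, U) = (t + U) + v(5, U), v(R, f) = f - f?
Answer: -1925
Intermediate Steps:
v(R, f) = 0
l(t, U) = U + t (l(t, U) = (t + U) + 0 = (U + t) + 0 = U + t)
F(W) = W*(-2 + W) (F(W) = (-2 + W)*W = W*(-2 + W))
m(Q) = 4 (m(Q) = 4 - 0*(-2 + 0) = 4 - 0*(-2) = 4 - 1*0 = 4 + 0 = 4)
-1921 - m(-6) = -1921 - 1*4 = -1921 - 4 = -1925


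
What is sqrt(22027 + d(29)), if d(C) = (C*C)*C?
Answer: 4*sqrt(2901) ≈ 215.44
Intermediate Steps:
d(C) = C**3 (d(C) = C**2*C = C**3)
sqrt(22027 + d(29)) = sqrt(22027 + 29**3) = sqrt(22027 + 24389) = sqrt(46416) = 4*sqrt(2901)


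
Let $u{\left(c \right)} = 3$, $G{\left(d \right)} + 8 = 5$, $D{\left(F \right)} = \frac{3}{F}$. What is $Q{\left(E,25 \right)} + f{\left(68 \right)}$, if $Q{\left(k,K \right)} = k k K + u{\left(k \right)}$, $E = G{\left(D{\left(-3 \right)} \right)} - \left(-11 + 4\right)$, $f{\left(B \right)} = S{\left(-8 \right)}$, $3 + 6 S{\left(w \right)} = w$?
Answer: $\frac{2407}{6} \approx 401.17$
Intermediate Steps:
$S{\left(w \right)} = - \frac{1}{2} + \frac{w}{6}$
$f{\left(B \right)} = - \frac{11}{6}$ ($f{\left(B \right)} = - \frac{1}{2} + \frac{1}{6} \left(-8\right) = - \frac{1}{2} - \frac{4}{3} = - \frac{11}{6}$)
$G{\left(d \right)} = -3$ ($G{\left(d \right)} = -8 + 5 = -3$)
$E = 4$ ($E = -3 - \left(-11 + 4\right) = -3 - -7 = -3 + 7 = 4$)
$Q{\left(k,K \right)} = 3 + K k^{2}$ ($Q{\left(k,K \right)} = k k K + 3 = k^{2} K + 3 = K k^{2} + 3 = 3 + K k^{2}$)
$Q{\left(E,25 \right)} + f{\left(68 \right)} = \left(3 + 25 \cdot 4^{2}\right) - \frac{11}{6} = \left(3 + 25 \cdot 16\right) - \frac{11}{6} = \left(3 + 400\right) - \frac{11}{6} = 403 - \frac{11}{6} = \frac{2407}{6}$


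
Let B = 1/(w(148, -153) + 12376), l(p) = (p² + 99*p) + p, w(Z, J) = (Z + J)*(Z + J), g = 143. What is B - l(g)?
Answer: -430922348/12401 ≈ -34749.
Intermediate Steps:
w(Z, J) = (J + Z)² (w(Z, J) = (J + Z)*(J + Z) = (J + Z)²)
l(p) = p² + 100*p
B = 1/12401 (B = 1/((-153 + 148)² + 12376) = 1/((-5)² + 12376) = 1/(25 + 12376) = 1/12401 ≈ 8.0639e-5)
B - l(g) = 1/12401 - 143*(100 + 143) = 1/12401 - 143*243 = 1/12401 - 1*34749 = 1/12401 - 34749 = -430922348/12401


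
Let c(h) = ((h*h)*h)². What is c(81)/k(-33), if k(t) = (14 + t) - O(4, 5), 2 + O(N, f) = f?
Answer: -282429536481/22 ≈ -1.2838e+10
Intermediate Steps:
O(N, f) = -2 + f
k(t) = 11 + t (k(t) = (14 + t) - (-2 + 5) = (14 + t) - 1*3 = (14 + t) - 3 = 11 + t)
c(h) = h⁶ (c(h) = (h²*h)² = (h³)² = h⁶)
c(81)/k(-33) = 81⁶/(11 - 33) = 282429536481/(-22) = 282429536481*(-1/22) = -282429536481/22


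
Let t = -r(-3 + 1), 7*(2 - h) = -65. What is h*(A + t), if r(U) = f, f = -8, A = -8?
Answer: 0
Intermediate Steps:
h = 79/7 (h = 2 - ⅐*(-65) = 2 + 65/7 = 79/7 ≈ 11.286)
r(U) = -8
t = 8 (t = -1*(-8) = 8)
h*(A + t) = 79*(-8 + 8)/7 = (79/7)*0 = 0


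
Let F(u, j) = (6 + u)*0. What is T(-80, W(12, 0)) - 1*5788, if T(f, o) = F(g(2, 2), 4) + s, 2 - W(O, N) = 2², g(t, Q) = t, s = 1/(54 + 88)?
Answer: -821895/142 ≈ -5788.0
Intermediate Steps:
s = 1/142 ≈ 0.0070423
W(O, N) = -2 (W(O, N) = 2 - 1*2² = 2 - 1*4 = 2 - 4 = -2)
F(u, j) = 0
T(f, o) = 1/142 (T(f, o) = 0 + 1/142 = 1/142)
T(-80, W(12, 0)) - 1*5788 = 1/142 - 1*5788 = 1/142 - 5788 = -821895/142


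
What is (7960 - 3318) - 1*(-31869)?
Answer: 36511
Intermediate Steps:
(7960 - 3318) - 1*(-31869) = 4642 + 31869 = 36511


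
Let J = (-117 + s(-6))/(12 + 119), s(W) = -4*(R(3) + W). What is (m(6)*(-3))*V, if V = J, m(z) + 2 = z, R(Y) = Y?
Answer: 1260/131 ≈ 9.6183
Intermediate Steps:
m(z) = -2 + z
s(W) = -12 - 4*W (s(W) = -4*(3 + W) = -12 - 4*W)
J = -105/131 (J = (-117 + (-12 - 4*(-6)))/(12 + 119) = (-117 + (-12 + 24))/131 = (-117 + 12)*(1/131) = -105*1/131 = -105/131 ≈ -0.80153)
V = -105/131 ≈ -0.80153
(m(6)*(-3))*V = ((-2 + 6)*(-3))*(-105/131) = (4*(-3))*(-105/131) = -12*(-105/131) = 1260/131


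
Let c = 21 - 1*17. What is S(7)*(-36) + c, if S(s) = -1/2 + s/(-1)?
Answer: 274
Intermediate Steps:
c = 4 (c = 21 - 17 = 4)
S(s) = -½ - s (S(s) = -1*½ + s*(-1) = -½ - s)
S(7)*(-36) + c = (-½ - 1*7)*(-36) + 4 = (-½ - 7)*(-36) + 4 = -15/2*(-36) + 4 = 270 + 4 = 274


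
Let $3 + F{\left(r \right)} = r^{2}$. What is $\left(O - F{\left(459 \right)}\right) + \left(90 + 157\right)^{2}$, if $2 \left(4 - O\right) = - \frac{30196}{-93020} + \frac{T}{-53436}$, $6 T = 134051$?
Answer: $- \frac{2231781357170579}{14911850160} \approx -1.4967 \cdot 10^{5}$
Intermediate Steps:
$F{\left(r \right)} = -3 + r^{2}$
$T = \frac{134051}{6}$ ($T = \frac{1}{6} \cdot 134051 = \frac{134051}{6} \approx 22342.0$)
$O = \frac{60344426461}{14911850160}$ ($O = 4 - \frac{- \frac{30196}{-93020} + \frac{134051}{6 \left(-53436\right)}}{2} = 4 - \frac{\left(-30196\right) \left(- \frac{1}{93020}\right) + \frac{134051}{6} \left(- \frac{1}{53436}\right)}{2} = 4 - \frac{\frac{7549}{23255} - \frac{134051}{320616}}{2} = 4 - - \frac{697025821}{14911850160} = 4 + \frac{697025821}{14911850160} = \frac{60344426461}{14911850160} \approx 4.0467$)
$\left(O - F{\left(459 \right)}\right) + \left(90 + 157\right)^{2} = \left(\frac{60344426461}{14911850160} - \left(-3 + 459^{2}\right)\right) + \left(90 + 157\right)^{2} = \left(\frac{60344426461}{14911850160} - \left(-3 + 210681\right)\right) + 247^{2} = \left(\frac{60344426461}{14911850160} - 210678\right) + 61009 = - \frac{3141538423582019}{14911850160} + 61009 = - \frac{2231781357170579}{14911850160}$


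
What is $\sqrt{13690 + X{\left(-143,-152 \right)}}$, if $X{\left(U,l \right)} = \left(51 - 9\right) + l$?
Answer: $2 \sqrt{3395} \approx 116.53$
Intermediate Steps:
$X{\left(U,l \right)} = 42 + l$
$\sqrt{13690 + X{\left(-143,-152 \right)}} = \sqrt{13690 + \left(42 - 152\right)} = \sqrt{13690 - 110} = \sqrt{13580} = 2 \sqrt{3395}$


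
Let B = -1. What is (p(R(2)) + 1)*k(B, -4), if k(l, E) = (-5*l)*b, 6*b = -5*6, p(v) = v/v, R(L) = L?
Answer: -50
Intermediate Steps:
p(v) = 1
b = -5 (b = (-5*6)/6 = (⅙)*(-30) = -5)
k(l, E) = 25*l (k(l, E) = -5*l*(-5) = 25*l)
(p(R(2)) + 1)*k(B, -4) = (1 + 1)*(25*(-1)) = 2*(-25) = -50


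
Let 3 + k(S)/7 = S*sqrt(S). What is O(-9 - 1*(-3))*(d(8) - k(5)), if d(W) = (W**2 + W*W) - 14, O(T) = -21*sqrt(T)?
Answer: I*sqrt(6)*(-2835 + 735*sqrt(5)) ≈ -2918.5*I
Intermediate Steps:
k(S) = -21 + 7*S**(3/2) (k(S) = -21 + 7*(S*sqrt(S)) = -21 + 7*S**(3/2))
d(W) = -14 + 2*W**2 (d(W) = (W**2 + W**2) - 14 = 2*W**2 - 14 = -14 + 2*W**2)
O(-9 - 1*(-3))*(d(8) - k(5)) = (-21*sqrt(-9 - 1*(-3)))*((-14 + 2*8**2) - (-21 + 7*5**(3/2))) = (-21*sqrt(-9 + 3))*((-14 + 2*64) - (-21 + 7*(5*sqrt(5)))) = (-21*I*sqrt(6))*((-14 + 128) - (-21 + 35*sqrt(5))) = (-21*I*sqrt(6))*(114 + (21 - 35*sqrt(5))) = (-21*I*sqrt(6))*(135 - 35*sqrt(5)) = -21*I*sqrt(6)*(135 - 35*sqrt(5))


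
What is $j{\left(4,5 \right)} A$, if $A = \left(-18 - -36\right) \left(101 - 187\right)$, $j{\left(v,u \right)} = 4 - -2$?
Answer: $-9288$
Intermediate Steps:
$j{\left(v,u \right)} = 6$ ($j{\left(v,u \right)} = 4 + 2 = 6$)
$A = -1548$ ($A = \left(-18 + 36\right) \left(-86\right) = 18 \left(-86\right) = -1548$)
$j{\left(4,5 \right)} A = 6 \left(-1548\right) = -9288$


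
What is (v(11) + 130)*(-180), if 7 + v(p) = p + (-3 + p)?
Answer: -25560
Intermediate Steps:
v(p) = -10 + 2*p (v(p) = -7 + (p + (-3 + p)) = -7 + (-3 + 2*p) = -10 + 2*p)
(v(11) + 130)*(-180) = ((-10 + 2*11) + 130)*(-180) = ((-10 + 22) + 130)*(-180) = (12 + 130)*(-180) = 142*(-180) = -25560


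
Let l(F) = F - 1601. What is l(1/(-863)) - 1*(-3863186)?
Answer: 3332547854/863 ≈ 3.8616e+6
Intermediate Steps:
l(F) = -1601 + F
l(1/(-863)) - 1*(-3863186) = (-1601 + 1/(-863)) - 1*(-3863186) = (-1601 - 1/863) + 3863186 = -1381664/863 + 3863186 = 3332547854/863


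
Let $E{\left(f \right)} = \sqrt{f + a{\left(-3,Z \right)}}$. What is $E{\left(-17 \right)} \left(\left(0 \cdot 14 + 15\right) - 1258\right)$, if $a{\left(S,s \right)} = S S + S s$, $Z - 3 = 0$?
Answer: $- 1243 i \sqrt{17} \approx - 5125.0 i$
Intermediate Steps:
$Z = 3$ ($Z = 3 + 0 = 3$)
$a{\left(S,s \right)} = S^{2} + S s$
$E{\left(f \right)} = \sqrt{f}$ ($E{\left(f \right)} = \sqrt{f - 3 \left(-3 + 3\right)} = \sqrt{f - 0} = \sqrt{f + 0} = \sqrt{f}$)
$E{\left(-17 \right)} \left(\left(0 \cdot 14 + 15\right) - 1258\right) = \sqrt{-17} \left(\left(0 \cdot 14 + 15\right) - 1258\right) = i \sqrt{17} \left(\left(0 + 15\right) - 1258\right) = i \sqrt{17} \left(15 - 1258\right) = i \sqrt{17} \left(-1243\right) = - 1243 i \sqrt{17}$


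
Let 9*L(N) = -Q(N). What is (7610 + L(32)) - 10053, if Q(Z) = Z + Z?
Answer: -22051/9 ≈ -2450.1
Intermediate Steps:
Q(Z) = 2*Z
L(N) = -2*N/9 (L(N) = (-2*N)/9 = -2*N/9)
(7610 + L(32)) - 10053 = (7610 - 2/9*32) - 10053 = (7610 - 64/9) - 10053 = 68426/9 - 10053 = -22051/9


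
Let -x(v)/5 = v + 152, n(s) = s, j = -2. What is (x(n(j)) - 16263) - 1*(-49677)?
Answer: 32664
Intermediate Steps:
x(v) = -760 - 5*v (x(v) = -5*(v + 152) = -5*(152 + v) = -760 - 5*v)
(x(n(j)) - 16263) - 1*(-49677) = ((-760 - 5*(-2)) - 16263) - 1*(-49677) = ((-760 + 10) - 16263) + 49677 = (-750 - 16263) + 49677 = -17013 + 49677 = 32664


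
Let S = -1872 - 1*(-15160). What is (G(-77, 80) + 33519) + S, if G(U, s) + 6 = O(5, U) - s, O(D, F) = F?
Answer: 46644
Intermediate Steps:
S = 13288 (S = -1872 + 15160 = 13288)
G(U, s) = -6 + U - s (G(U, s) = -6 + (U - s) = -6 + U - s)
(G(-77, 80) + 33519) + S = ((-6 - 77 - 1*80) + 33519) + 13288 = ((-6 - 77 - 80) + 33519) + 13288 = (-163 + 33519) + 13288 = 33356 + 13288 = 46644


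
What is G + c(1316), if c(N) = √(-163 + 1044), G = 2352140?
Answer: 2352140 + √881 ≈ 2.3522e+6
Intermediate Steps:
c(N) = √881
G + c(1316) = 2352140 + √881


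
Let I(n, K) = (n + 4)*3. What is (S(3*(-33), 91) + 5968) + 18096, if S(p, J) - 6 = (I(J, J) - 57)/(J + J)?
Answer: 2190484/91 ≈ 24071.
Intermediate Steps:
I(n, K) = 12 + 3*n (I(n, K) = (4 + n)*3 = 12 + 3*n)
S(p, J) = 6 + (-45 + 3*J)/(2*J) (S(p, J) = 6 + ((12 + 3*J) - 57)/(J + J) = 6 + (-45 + 3*J)/((2*J)) = 6 + (-45 + 3*J)*(1/(2*J)) = 6 + (-45 + 3*J)/(2*J))
(S(3*(-33), 91) + 5968) + 18096 = ((15/2)*(-3 + 91)/91 + 5968) + 18096 = ((15/2)*(1/91)*88 + 5968) + 18096 = (660/91 + 5968) + 18096 = 543748/91 + 18096 = 2190484/91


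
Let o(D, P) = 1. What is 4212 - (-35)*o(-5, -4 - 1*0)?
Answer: 4247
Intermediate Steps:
4212 - (-35)*o(-5, -4 - 1*0) = 4212 - (-35) = 4212 - 1*(-35) = 4212 + 35 = 4247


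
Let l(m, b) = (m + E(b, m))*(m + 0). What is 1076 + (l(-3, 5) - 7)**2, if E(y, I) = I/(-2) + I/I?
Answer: 4425/4 ≈ 1106.3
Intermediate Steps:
E(y, I) = 1 - I/2 (E(y, I) = I*(-1/2) + 1 = -I/2 + 1 = 1 - I/2)
l(m, b) = m*(1 + m/2) (l(m, b) = (m + (1 - m/2))*(m + 0) = (1 + m/2)*m = m*(1 + m/2))
1076 + (l(-3, 5) - 7)**2 = 1076 + ((1/2)*(-3)*(2 - 3) - 7)**2 = 1076 + ((1/2)*(-3)*(-1) - 7)**2 = 1076 + (3/2 - 7)**2 = 1076 + (-11/2)**2 = 1076 + 121/4 = 4425/4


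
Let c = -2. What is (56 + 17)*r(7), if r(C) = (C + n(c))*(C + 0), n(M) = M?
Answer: 2555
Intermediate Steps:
r(C) = C*(-2 + C) (r(C) = (C - 2)*(C + 0) = (-2 + C)*C = C*(-2 + C))
(56 + 17)*r(7) = (56 + 17)*(7*(-2 + 7)) = 73*(7*5) = 73*35 = 2555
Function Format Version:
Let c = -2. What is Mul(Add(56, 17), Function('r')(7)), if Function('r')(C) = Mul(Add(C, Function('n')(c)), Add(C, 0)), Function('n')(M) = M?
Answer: 2555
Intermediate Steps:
Function('r')(C) = Mul(C, Add(-2, C)) (Function('r')(C) = Mul(Add(C, -2), Add(C, 0)) = Mul(Add(-2, C), C) = Mul(C, Add(-2, C)))
Mul(Add(56, 17), Function('r')(7)) = Mul(Add(56, 17), Mul(7, Add(-2, 7))) = Mul(73, Mul(7, 5)) = Mul(73, 35) = 2555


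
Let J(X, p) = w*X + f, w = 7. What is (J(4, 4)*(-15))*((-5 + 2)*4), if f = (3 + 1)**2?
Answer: 7920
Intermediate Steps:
f = 16 (f = 4**2 = 16)
J(X, p) = 16 + 7*X (J(X, p) = 7*X + 16 = 16 + 7*X)
(J(4, 4)*(-15))*((-5 + 2)*4) = ((16 + 7*4)*(-15))*((-5 + 2)*4) = ((16 + 28)*(-15))*(-3*4) = (44*(-15))*(-12) = -660*(-12) = 7920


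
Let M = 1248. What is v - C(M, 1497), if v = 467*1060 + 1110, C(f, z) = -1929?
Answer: 498059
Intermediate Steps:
v = 496130 (v = 495020 + 1110 = 496130)
v - C(M, 1497) = 496130 - 1*(-1929) = 496130 + 1929 = 498059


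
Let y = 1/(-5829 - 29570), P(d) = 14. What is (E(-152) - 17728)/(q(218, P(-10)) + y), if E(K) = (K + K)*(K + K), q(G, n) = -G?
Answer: -2643880512/7716983 ≈ -342.61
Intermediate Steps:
y = -1/35399 (y = 1/(-35399) = -1/35399 ≈ -2.8249e-5)
E(K) = 4*K² (E(K) = (2*K)*(2*K) = 4*K²)
(E(-152) - 17728)/(q(218, P(-10)) + y) = (4*(-152)² - 17728)/(-1*218 - 1/35399) = (4*23104 - 17728)/(-218 - 1/35399) = (92416 - 17728)/(-7716983/35399) = 74688*(-35399/7716983) = -2643880512/7716983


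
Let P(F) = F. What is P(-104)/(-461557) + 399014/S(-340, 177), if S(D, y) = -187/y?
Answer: -2963425793618/7846469 ≈ -3.7768e+5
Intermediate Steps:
P(-104)/(-461557) + 399014/S(-340, 177) = -104/(-461557) + 399014/((-187/177)) = -104*(-1/461557) + 399014/((-187*1/177)) = 104/461557 + 399014/(-187/177) = 104/461557 + 399014*(-177/187) = 104/461557 - 6420498/17 = -2963425793618/7846469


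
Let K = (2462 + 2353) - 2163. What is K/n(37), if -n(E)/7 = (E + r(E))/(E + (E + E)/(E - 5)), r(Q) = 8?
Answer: -139009/420 ≈ -330.97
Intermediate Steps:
n(E) = -7*(8 + E)/(E + 2*E/(-5 + E)) (n(E) = -7*(E + 8)/(E + (E + E)/(E - 5)) = -7*(8 + E)/(E + (2*E)/(-5 + E)) = -7*(8 + E)/(E + 2*E/(-5 + E)))
K = 2652 (K = 4815 - 2163 = 2652)
K/n(37) = 2652/((7*(40 - 1*37² - 3*37)/(37*(-3 + 37)))) = 2652/((7*(1/37)*(40 - 1*1369 - 111)/34)) = 2652/((7*(1/37)*(1/34)*(40 - 1369 - 111))) = 2652/((7*(1/37)*(1/34)*(-1440))) = 2652/(-5040/629) = 2652*(-629/5040) = -139009/420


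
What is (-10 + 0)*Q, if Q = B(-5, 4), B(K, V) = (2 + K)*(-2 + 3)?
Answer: 30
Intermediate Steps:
B(K, V) = 2 + K (B(K, V) = (2 + K)*1 = 2 + K)
Q = -3 (Q = 2 - 5 = -3)
(-10 + 0)*Q = (-10 + 0)*(-3) = -10*(-3) = 30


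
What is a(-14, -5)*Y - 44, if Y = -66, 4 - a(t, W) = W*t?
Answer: 4312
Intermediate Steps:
a(t, W) = 4 - W*t
a(-14, -5)*Y - 44 = (4 - 1*(-5)*(-14))*(-66) - 44 = (4 - 70)*(-66) - 44 = -66*(-66) - 44 = 4356 - 44 = 4312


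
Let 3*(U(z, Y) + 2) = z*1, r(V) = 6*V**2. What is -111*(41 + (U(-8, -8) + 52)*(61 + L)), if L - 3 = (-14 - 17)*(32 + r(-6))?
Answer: 40051945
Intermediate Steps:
U(z, Y) = -2 + z/3 (U(z, Y) = -2 + (z*1)/3 = -2 + z/3)
L = -7685 (L = 3 + (-14 - 17)*(32 + 6*(-6)**2) = 3 - 31*(32 + 6*36) = 3 - 31*(32 + 216) = 3 - 31*248 = 3 - 7688 = -7685)
-111*(41 + (U(-8, -8) + 52)*(61 + L)) = -111*(41 + ((-2 + (1/3)*(-8)) + 52)*(61 - 7685)) = -111*(41 + ((-2 - 8/3) + 52)*(-7624)) = -111*(41 + (-14/3 + 52)*(-7624)) = -111*(41 + (142/3)*(-7624)) = -111*(41 - 1082608/3) = -111*(-1082485/3) = 40051945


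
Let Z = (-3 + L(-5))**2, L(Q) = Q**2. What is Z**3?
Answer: 113379904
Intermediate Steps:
Z = 484 (Z = (-3 + (-5)**2)**2 = (-3 + 25)**2 = 22**2 = 484)
Z**3 = 484**3 = 113379904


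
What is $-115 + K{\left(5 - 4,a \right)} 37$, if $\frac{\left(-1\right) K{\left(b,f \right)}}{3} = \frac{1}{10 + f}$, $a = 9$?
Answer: $- \frac{2296}{19} \approx -120.84$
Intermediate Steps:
$K{\left(b,f \right)} = - \frac{3}{10 + f}$
$-115 + K{\left(5 - 4,a \right)} 37 = -115 + - \frac{3}{10 + 9} \cdot 37 = -115 + - \frac{3}{19} \cdot 37 = -115 + \left(-3\right) \frac{1}{19} \cdot 37 = -115 - \frac{111}{19} = - \frac{2296}{19}$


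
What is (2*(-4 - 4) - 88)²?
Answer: 10816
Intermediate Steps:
(2*(-4 - 4) - 88)² = (2*(-8) - 88)² = (-16 - 88)² = (-104)² = 10816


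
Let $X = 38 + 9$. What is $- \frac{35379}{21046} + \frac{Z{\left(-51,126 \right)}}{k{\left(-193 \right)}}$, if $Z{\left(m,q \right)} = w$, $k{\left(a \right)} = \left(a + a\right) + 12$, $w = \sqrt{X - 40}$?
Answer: $- \frac{35379}{21046} - \frac{\sqrt{7}}{374} \approx -1.6881$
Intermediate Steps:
$X = 47$
$w = \sqrt{7}$ ($w = \sqrt{47 - 40} = \sqrt{7} \approx 2.6458$)
$k{\left(a \right)} = 12 + 2 a$ ($k{\left(a \right)} = 2 a + 12 = 12 + 2 a$)
$Z{\left(m,q \right)} = \sqrt{7}$
$- \frac{35379}{21046} + \frac{Z{\left(-51,126 \right)}}{k{\left(-193 \right)}} = - \frac{35379}{21046} + \frac{\sqrt{7}}{12 + 2 \left(-193\right)} = \left(-35379\right) \frac{1}{21046} + \frac{\sqrt{7}}{12 - 386} = - \frac{35379}{21046} + \frac{\sqrt{7}}{-374} = - \frac{35379}{21046} + \sqrt{7} \left(- \frac{1}{374}\right) = - \frac{35379}{21046} - \frac{\sqrt{7}}{374}$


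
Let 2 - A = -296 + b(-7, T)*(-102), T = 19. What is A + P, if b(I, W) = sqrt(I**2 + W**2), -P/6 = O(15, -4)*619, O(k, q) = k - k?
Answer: 298 + 102*sqrt(410) ≈ 2363.3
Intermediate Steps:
O(k, q) = 0
P = 0 (P = -0*619 = -6*0 = 0)
A = 298 + 102*sqrt(410) (A = 2 - (-296 + sqrt((-7)**2 + 19**2)*(-102)) = 2 - (-296 + sqrt(49 + 361)*(-102)) = 2 - (-296 + sqrt(410)*(-102)) = 2 - (-296 - 102*sqrt(410)) = 2 + (296 + 102*sqrt(410)) = 298 + 102*sqrt(410) ≈ 2363.3)
A + P = (298 + 102*sqrt(410)) + 0 = 298 + 102*sqrt(410)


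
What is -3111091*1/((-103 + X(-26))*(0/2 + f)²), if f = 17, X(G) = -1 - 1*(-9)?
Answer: 3111091/27455 ≈ 113.32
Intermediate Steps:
X(G) = 8 (X(G) = -1 + 9 = 8)
-3111091*1/((-103 + X(-26))*(0/2 + f)²) = -3111091*1/((-103 + 8)*(0/2 + 17)²) = -3111091*(-1/(95*(0*(½) + 17)²)) = -3111091*(-1/(95*(0 + 17)²)) = -3111091/(17²*(-95)) = -3111091/(289*(-95)) = -3111091/(-27455) = -3111091*(-1/27455) = 3111091/27455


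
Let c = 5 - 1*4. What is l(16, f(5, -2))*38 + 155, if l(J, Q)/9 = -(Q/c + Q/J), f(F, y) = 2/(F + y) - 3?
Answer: 8023/8 ≈ 1002.9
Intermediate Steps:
f(F, y) = -3 + 2/(F + y)
c = 1 (c = 5 - 4 = 1)
l(J, Q) = -9*Q - 9*Q/J (l(J, Q) = 9*(-(Q/1 + Q/J)) = 9*(-(Q*1 + Q/J)) = 9*(-(Q + Q/J)) = 9*(-Q - Q/J) = -9*Q - 9*Q/J)
l(16, f(5, -2))*38 + 155 = -9*(2 - 3*5 - 3*(-2))/(5 - 2)*(1 + 16)/16*38 + 155 = -9*(2 - 15 + 6)/3*1/16*17*38 + 155 = -9*(1/3)*(-7)*1/16*17*38 + 155 = -9*(-7/3)*1/16*17*38 + 155 = (357/16)*38 + 155 = 6783/8 + 155 = 8023/8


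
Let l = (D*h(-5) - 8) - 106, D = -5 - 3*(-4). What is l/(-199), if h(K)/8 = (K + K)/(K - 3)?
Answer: 44/199 ≈ 0.22111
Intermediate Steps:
h(K) = 16*K/(-3 + K) (h(K) = 8*((K + K)/(K - 3)) = 8*((2*K)/(-3 + K)) = 8*(2*K/(-3 + K)) = 16*K/(-3 + K))
D = 7 (D = -5 + 12 = 7)
l = -44 (l = (7*(16*(-5)/(-3 - 5)) - 8) - 106 = (7*(16*(-5)/(-8)) - 8) - 106 = (7*(16*(-5)*(-1/8)) - 8) - 106 = (7*10 - 8) - 106 = (70 - 8) - 106 = 62 - 106 = -44)
l/(-199) = -44/(-199) = -44*(-1/199) = 44/199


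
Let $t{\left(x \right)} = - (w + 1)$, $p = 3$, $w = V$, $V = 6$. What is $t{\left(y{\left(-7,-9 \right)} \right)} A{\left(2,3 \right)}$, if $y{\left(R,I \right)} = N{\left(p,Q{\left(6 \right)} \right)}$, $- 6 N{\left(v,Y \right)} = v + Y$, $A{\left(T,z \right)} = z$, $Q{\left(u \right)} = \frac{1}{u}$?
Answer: $-21$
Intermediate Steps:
$w = 6$
$N{\left(v,Y \right)} = - \frac{Y}{6} - \frac{v}{6}$ ($N{\left(v,Y \right)} = - \frac{v + Y}{6} = - \frac{Y + v}{6} = - \frac{Y}{6} - \frac{v}{6}$)
$y{\left(R,I \right)} = - \frac{19}{36}$ ($y{\left(R,I \right)} = - \frac{1}{6 \cdot 6} - \frac{1}{2} = \left(- \frac{1}{6}\right) \frac{1}{6} - \frac{1}{2} = - \frac{1}{36} - \frac{1}{2} = - \frac{19}{36}$)
$t{\left(x \right)} = -7$ ($t{\left(x \right)} = - (6 + 1) = \left(-1\right) 7 = -7$)
$t{\left(y{\left(-7,-9 \right)} \right)} A{\left(2,3 \right)} = \left(-7\right) 3 = -21$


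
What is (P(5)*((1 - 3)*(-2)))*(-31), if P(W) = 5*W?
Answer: -3100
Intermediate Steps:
(P(5)*((1 - 3)*(-2)))*(-31) = ((5*5)*((1 - 3)*(-2)))*(-31) = (25*(-2*(-2)))*(-31) = (25*4)*(-31) = 100*(-31) = -3100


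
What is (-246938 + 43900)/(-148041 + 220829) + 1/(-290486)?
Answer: -7372471157/2642986871 ≈ -2.7894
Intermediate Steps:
(-246938 + 43900)/(-148041 + 220829) + 1/(-290486) = -203038/72788 - 1/290486 = -203038*1/72788 - 1/290486 = -101519/36394 - 1/290486 = -7372471157/2642986871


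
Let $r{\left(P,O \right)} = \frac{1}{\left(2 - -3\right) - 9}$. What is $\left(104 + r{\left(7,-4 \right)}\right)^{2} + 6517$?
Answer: $\frac{276497}{16} \approx 17281.0$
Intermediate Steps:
$r{\left(P,O \right)} = - \frac{1}{4}$ ($r{\left(P,O \right)} = \frac{1}{\left(2 + 3\right) - 9} = \frac{1}{5 - 9} = \frac{1}{-4} = - \frac{1}{4}$)
$\left(104 + r{\left(7,-4 \right)}\right)^{2} + 6517 = \left(104 - \frac{1}{4}\right)^{2} + 6517 = \left(\frac{415}{4}\right)^{2} + 6517 = \frac{172225}{16} + 6517 = \frac{276497}{16}$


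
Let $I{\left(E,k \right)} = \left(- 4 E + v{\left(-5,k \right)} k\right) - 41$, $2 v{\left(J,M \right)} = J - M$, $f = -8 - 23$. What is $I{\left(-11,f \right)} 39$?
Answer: $-15600$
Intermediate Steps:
$f = -31$ ($f = -8 - 23 = -31$)
$v{\left(J,M \right)} = \frac{J}{2} - \frac{M}{2}$ ($v{\left(J,M \right)} = \frac{J - M}{2} = \frac{J}{2} - \frac{M}{2}$)
$I{\left(E,k \right)} = -41 - 4 E + k \left(- \frac{5}{2} - \frac{k}{2}\right)$ ($I{\left(E,k \right)} = \left(- 4 E + \left(\frac{1}{2} \left(-5\right) - \frac{k}{2}\right) k\right) - 41 = \left(- 4 E + \left(- \frac{5}{2} - \frac{k}{2}\right) k\right) - 41 = \left(- 4 E + k \left(- \frac{5}{2} - \frac{k}{2}\right)\right) - 41 = -41 - 4 E + k \left(- \frac{5}{2} - \frac{k}{2}\right)$)
$I{\left(-11,f \right)} 39 = \left(-41 - -44 - - \frac{31 \left(5 - 31\right)}{2}\right) 39 = \left(-41 + 44 - \left(- \frac{31}{2}\right) \left(-26\right)\right) 39 = \left(-41 + 44 - 403\right) 39 = \left(-400\right) 39 = -15600$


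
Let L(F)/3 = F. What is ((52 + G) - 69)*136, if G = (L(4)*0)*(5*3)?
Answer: -2312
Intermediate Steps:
L(F) = 3*F
G = 0 (G = ((3*4)*0)*(5*3) = (12*0)*15 = 0*15 = 0)
((52 + G) - 69)*136 = ((52 + 0) - 69)*136 = (52 - 69)*136 = -17*136 = -2312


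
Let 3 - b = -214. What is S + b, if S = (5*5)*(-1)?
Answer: 192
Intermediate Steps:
S = -25 (S = 25*(-1) = -25)
b = 217 (b = 3 - 1*(-214) = 3 + 214 = 217)
S + b = -25 + 217 = 192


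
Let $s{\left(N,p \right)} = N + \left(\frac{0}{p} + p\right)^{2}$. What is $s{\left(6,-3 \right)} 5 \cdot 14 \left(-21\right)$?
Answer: $-22050$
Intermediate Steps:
$s{\left(N,p \right)} = N + p^{2}$ ($s{\left(N,p \right)} = N + \left(0 + p\right)^{2} = N + p^{2}$)
$s{\left(6,-3 \right)} 5 \cdot 14 \left(-21\right) = \left(6 + \left(-3\right)^{2}\right) 5 \cdot 14 \left(-21\right) = \left(6 + 9\right) 70 \left(-21\right) = 15 \cdot 70 \left(-21\right) = 1050 \left(-21\right) = -22050$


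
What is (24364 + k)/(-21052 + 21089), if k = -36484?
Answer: -12120/37 ≈ -327.57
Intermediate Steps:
(24364 + k)/(-21052 + 21089) = (24364 - 36484)/(-21052 + 21089) = -12120/37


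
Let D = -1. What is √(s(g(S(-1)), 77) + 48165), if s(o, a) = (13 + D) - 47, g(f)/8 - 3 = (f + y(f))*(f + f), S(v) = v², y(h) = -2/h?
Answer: √48130 ≈ 219.39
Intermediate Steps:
g(f) = 24 + 16*f*(f - 2/f) (g(f) = 24 + 8*((f - 2/f)*(f + f)) = 24 + 8*((f - 2/f)*(2*f)) = 24 + 8*(2*f*(f - 2/f)) = 24 + 16*f*(f - 2/f))
s(o, a) = -35 (s(o, a) = (13 - 1) - 47 = 12 - 47 = -35)
√(s(g(S(-1)), 77) + 48165) = √(-35 + 48165) = √48130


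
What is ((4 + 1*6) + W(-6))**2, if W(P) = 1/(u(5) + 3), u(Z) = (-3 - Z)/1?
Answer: 2401/25 ≈ 96.040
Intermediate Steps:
u(Z) = -3 - Z (u(Z) = (-3 - Z)*1 = -3 - Z)
W(P) = -1/5 (W(P) = 1/((-3 - 1*5) + 3) = 1/((-3 - 5) + 3) = 1/(-8 + 3) = 1/(-5) = -1/5)
((4 + 1*6) + W(-6))**2 = ((4 + 1*6) - 1/5)**2 = ((4 + 6) - 1/5)**2 = (10 - 1/5)**2 = (49/5)**2 = 2401/25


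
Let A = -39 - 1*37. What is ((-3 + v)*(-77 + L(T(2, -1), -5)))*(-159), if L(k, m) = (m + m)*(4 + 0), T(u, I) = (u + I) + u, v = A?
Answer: -1469637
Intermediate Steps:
A = -76 (A = -39 - 37 = -76)
v = -76
T(u, I) = I + 2*u (T(u, I) = (I + u) + u = I + 2*u)
L(k, m) = 8*m (L(k, m) = (2*m)*4 = 8*m)
((-3 + v)*(-77 + L(T(2, -1), -5)))*(-159) = ((-3 - 76)*(-77 + 8*(-5)))*(-159) = -79*(-77 - 40)*(-159) = -79*(-117)*(-159) = 9243*(-159) = -1469637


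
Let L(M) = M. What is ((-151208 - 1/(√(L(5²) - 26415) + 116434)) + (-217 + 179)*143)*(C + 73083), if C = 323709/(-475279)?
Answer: 34734491448*(-156642*√26390 + 18238454629*I)/(475279*(√26390 - 116434*I)) ≈ -1.1448e+10 - 0.0039063*I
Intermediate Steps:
C = -323709/475279 (C = 323709*(-1/475279) = -323709/475279 ≈ -0.68109)
((-151208 - 1/(√(L(5²) - 26415) + 116434)) + (-217 + 179)*143)*(C + 73083) = ((-151208 - 1/(√(5² - 26415) + 116434)) + (-217 + 179)*143)*(-323709/475279 + 73083) = ((-151208 - 1/(√(25 - 26415) + 116434)) - 38*143)*(34734491448/475279) = ((-151208 - 1/(√(-26390) + 116434)) - 5434)*(34734491448/475279) = ((-151208 - 1/(I*√26390 + 116434)) - 5434)*(34734491448/475279) = ((-151208 - 1/(116434 + I*√26390)) - 5434)*(34734491448/475279) = (-156642 - 1/(116434 + I*√26390))*(34734491448/475279) = -5440880209397616/475279 - 34734491448/(475279*(116434 + I*√26390))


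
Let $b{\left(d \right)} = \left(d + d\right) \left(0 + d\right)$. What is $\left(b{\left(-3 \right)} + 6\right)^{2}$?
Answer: $576$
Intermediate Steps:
$b{\left(d \right)} = 2 d^{2}$ ($b{\left(d \right)} = 2 d d = 2 d^{2}$)
$\left(b{\left(-3 \right)} + 6\right)^{2} = \left(2 \left(-3\right)^{2} + 6\right)^{2} = \left(2 \cdot 9 + 6\right)^{2} = \left(18 + 6\right)^{2} = 24^{2} = 576$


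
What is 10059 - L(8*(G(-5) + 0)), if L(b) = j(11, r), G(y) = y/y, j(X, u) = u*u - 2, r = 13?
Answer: 9892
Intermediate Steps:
j(X, u) = -2 + u² (j(X, u) = u² - 2 = -2 + u²)
G(y) = 1
L(b) = 167 (L(b) = -2 + 13² = -2 + 169 = 167)
10059 - L(8*(G(-5) + 0)) = 10059 - 1*167 = 10059 - 167 = 9892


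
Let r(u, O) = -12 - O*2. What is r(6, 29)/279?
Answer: -70/279 ≈ -0.25090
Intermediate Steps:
r(u, O) = -12 - 2*O
r(6, 29)/279 = (-12 - 2*29)/279 = (-12 - 58)*(1/279) = -70*1/279 = -70/279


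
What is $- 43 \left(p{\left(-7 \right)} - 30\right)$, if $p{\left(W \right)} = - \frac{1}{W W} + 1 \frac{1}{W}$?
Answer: $\frac{63554}{49} \approx 1297.0$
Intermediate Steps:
$p{\left(W \right)} = \frac{1}{W} - \frac{1}{W^{2}}$ ($p{\left(W \right)} = - \frac{1}{W^{2}} + \frac{1}{W} = \frac{1}{W} - \frac{1}{W^{2}}$)
$- 43 \left(p{\left(-7 \right)} - 30\right) = - 43 \left(\frac{-1 - 7}{49} - 30\right) = - 43 \left(\frac{1}{49} \left(-8\right) - 30\right) = - 43 \left(- \frac{8}{49} - 30\right) = \left(-43\right) \left(- \frac{1478}{49}\right) = \frac{63554}{49}$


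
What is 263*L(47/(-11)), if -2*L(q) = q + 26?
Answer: -62857/22 ≈ -2857.1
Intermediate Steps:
L(q) = -13 - q/2 (L(q) = -(q + 26)/2 = -(26 + q)/2 = -13 - q/2)
263*L(47/(-11)) = 263*(-13 - 47/(2*(-11))) = 263*(-13 - 47*(-1)/(2*11)) = 263*(-13 - ½*(-47/11)) = 263*(-13 + 47/22) = 263*(-239/22) = -62857/22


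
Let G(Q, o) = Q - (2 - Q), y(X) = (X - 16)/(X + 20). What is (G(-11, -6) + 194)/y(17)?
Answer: 6290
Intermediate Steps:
y(X) = (-16 + X)/(20 + X)
G(Q, o) = -2 + 2*Q (G(Q, o) = Q + (-2 + Q) = -2 + 2*Q)
(G(-11, -6) + 194)/y(17) = ((-2 + 2*(-11)) + 194)/(((-16 + 17)/(20 + 17))) = ((-2 - 22) + 194)/((1/37)) = (-24 + 194)/(((1/37)*1)) = 170/(1/37) = 170*37 = 6290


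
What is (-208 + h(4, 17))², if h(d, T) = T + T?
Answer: 30276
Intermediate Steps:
h(d, T) = 2*T
(-208 + h(4, 17))² = (-208 + 2*17)² = (-208 + 34)² = (-174)² = 30276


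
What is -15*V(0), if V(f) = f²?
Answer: 0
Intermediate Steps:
-15*V(0) = -15*0² = -15*0 = 0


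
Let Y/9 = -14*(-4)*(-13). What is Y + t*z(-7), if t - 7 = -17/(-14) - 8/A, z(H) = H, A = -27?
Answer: -357025/54 ≈ -6611.6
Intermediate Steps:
Y = -6552 (Y = 9*(-14*(-4)*(-13)) = 9*(56*(-13)) = 9*(-728) = -6552)
t = 3217/378 (t = 7 + (-17/(-14) - 8/(-27)) = 7 + (-17*(-1/14) - 8*(-1/27)) = 7 + (17/14 + 8/27) = 7 + 571/378 = 3217/378 ≈ 8.5106)
Y + t*z(-7) = -6552 + (3217/378)*(-7) = -6552 - 3217/54 = -357025/54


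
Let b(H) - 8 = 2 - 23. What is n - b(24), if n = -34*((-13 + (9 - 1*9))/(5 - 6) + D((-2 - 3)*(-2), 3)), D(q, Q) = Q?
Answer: -531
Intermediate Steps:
b(H) = -13 (b(H) = 8 + (2 - 23) = 8 - 21 = -13)
n = -544 (n = -34*((-13 + (9 - 1*9))/(5 - 6) + 3) = -34*((-13 + (9 - 9))/(-1) + 3) = -34*((-13 + 0)*(-1) + 3) = -34*(-13*(-1) + 3) = -34*(13 + 3) = -34*16 = -544)
n - b(24) = -544 - 1*(-13) = -544 + 13 = -531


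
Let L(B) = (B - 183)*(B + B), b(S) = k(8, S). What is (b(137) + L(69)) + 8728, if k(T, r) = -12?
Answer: -7016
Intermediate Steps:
b(S) = -12
L(B) = 2*B*(-183 + B) (L(B) = (-183 + B)*(2*B) = 2*B*(-183 + B))
(b(137) + L(69)) + 8728 = (-12 + 2*69*(-183 + 69)) + 8728 = (-12 + 2*69*(-114)) + 8728 = (-12 - 15732) + 8728 = -15744 + 8728 = -7016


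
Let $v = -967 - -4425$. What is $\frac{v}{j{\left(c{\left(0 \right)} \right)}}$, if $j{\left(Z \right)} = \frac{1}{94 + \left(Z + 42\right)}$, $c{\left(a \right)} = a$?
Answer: $470288$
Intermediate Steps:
$v = 3458$ ($v = -967 + 4425 = 3458$)
$j{\left(Z \right)} = \frac{1}{136 + Z}$ ($j{\left(Z \right)} = \frac{1}{94 + \left(42 + Z\right)} = \frac{1}{136 + Z}$)
$\frac{v}{j{\left(c{\left(0 \right)} \right)}} = \frac{3458}{\frac{1}{136 + 0}} = \frac{3458}{\frac{1}{136}} = 3458 \frac{1}{\frac{1}{136}} = 3458 \cdot 136 = 470288$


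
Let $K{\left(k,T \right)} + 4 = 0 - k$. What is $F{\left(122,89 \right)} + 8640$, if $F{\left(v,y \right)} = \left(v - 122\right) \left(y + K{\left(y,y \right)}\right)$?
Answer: $8640$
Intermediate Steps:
$K{\left(k,T \right)} = -4 - k$ ($K{\left(k,T \right)} = -4 + \left(0 - k\right) = -4 - k$)
$F{\left(v,y \right)} = 488 - 4 v$ ($F{\left(v,y \right)} = \left(v - 122\right) \left(y - \left(4 + y\right)\right) = \left(-122 + v\right) \left(-4\right) = 488 - 4 v$)
$F{\left(122,89 \right)} + 8640 = \left(488 - 488\right) + 8640 = 0 + 8640 = 8640$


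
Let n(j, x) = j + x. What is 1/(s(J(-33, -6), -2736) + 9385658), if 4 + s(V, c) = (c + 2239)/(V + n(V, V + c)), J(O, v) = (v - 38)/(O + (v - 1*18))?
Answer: 7420/69641554029 ≈ 1.0655e-7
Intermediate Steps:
J(O, v) = (-38 + v)/(-18 + O + v) (J(O, v) = (-38 + v)/(O + (v - 18)) = (-38 + v)/(O + (-18 + v)) = (-38 + v)/(-18 + O + v))
s(V, c) = -4 + (2239 + c)/(c + 3*V) (s(V, c) = -4 + (c + 2239)/(V + (V + (V + c))) = -4 + (2239 + c)/(V + (c + 2*V)) = -4 + (2239 + c)/(c + 3*V))
1/(s(J(-33, -6), -2736) + 9385658) = 1/((2239 - 12*(-38 - 6)/(-18 - 33 - 6) - 3*(-2736))/(-2736 + 3*((-38 - 6)/(-18 - 33 - 6))) + 9385658) = 1/((2239 - 12*(-44)/(-57) + 8208)/(-2736 + 3*(-44/(-57))) + 9385658) = 1/((2239 - (-4)*(-44)/19 + 8208)/(-2736 + 3*(-1/57*(-44))) + 9385658) = 1/((2239 - 12*44/57 + 8208)/(-2736 + 3*(44/57)) + 9385658) = 1/((2239 - 176/19 + 8208)/(-2736 + 44/19) + 9385658) = 1/((198317/19)/(-51940/19) + 9385658) = 1/(-19/51940*198317/19 + 9385658) = 1/(-28331/7420 + 9385658) = 1/(69641554029/7420) = 7420/69641554029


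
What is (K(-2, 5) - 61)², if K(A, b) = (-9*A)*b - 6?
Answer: 529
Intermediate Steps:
K(A, b) = -6 - 9*A*b (K(A, b) = -9*A*b - 6 = -6 - 9*A*b)
(K(-2, 5) - 61)² = ((-6 - 9*(-2)*5) - 61)² = ((-6 + 90) - 61)² = (84 - 61)² = 23² = 529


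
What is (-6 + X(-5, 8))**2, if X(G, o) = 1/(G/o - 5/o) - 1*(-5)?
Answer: 81/25 ≈ 3.2400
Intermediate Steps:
X(G, o) = 5 + 1/(-5/o + G/o) (X(G, o) = 1/(-5/o + G/o) + 5 = 5 + 1/(-5/o + G/o))
(-6 + X(-5, 8))**2 = (-6 + (-25 + 8 + 5*(-5))/(-5 - 5))**2 = (-6 + (-25 + 8 - 25)/(-10))**2 = (-6 - 1/10*(-42))**2 = (-6 + 21/5)**2 = (-9/5)**2 = 81/25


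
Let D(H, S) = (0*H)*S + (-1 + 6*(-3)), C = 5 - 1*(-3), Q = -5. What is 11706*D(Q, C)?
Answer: -222414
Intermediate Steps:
C = 8 (C = 5 + 3 = 8)
D(H, S) = -19 (D(H, S) = 0*S + (-1 - 18) = 0 - 19 = -19)
11706*D(Q, C) = 11706*(-19) = -222414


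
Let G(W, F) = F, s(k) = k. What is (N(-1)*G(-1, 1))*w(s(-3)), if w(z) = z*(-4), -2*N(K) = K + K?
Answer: 12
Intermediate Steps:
N(K) = -K (N(K) = -(K + K)/2 = -K)
w(z) = -4*z
(N(-1)*G(-1, 1))*w(s(-3)) = (-1*(-1)*1)*(-4*(-3)) = (1*1)*12 = 1*12 = 12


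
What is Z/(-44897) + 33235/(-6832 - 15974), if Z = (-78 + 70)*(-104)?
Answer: -1511126387/1023920982 ≈ -1.4758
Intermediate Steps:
Z = 832 (Z = -8*(-104) = 832)
Z/(-44897) + 33235/(-6832 - 15974) = 832/(-44897) + 33235/(-6832 - 15974) = 832*(-1/44897) + 33235/(-22806) = -832/44897 + 33235*(-1/22806) = -832/44897 - 33235/22806 = -1511126387/1023920982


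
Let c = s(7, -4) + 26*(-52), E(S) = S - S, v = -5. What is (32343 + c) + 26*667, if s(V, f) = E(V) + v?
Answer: 48328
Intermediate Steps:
E(S) = 0
s(V, f) = -5 (s(V, f) = 0 - 5 = -5)
c = -1357 (c = -5 + 26*(-52) = -5 - 1352 = -1357)
(32343 + c) + 26*667 = (32343 - 1357) + 26*667 = 30986 + 17342 = 48328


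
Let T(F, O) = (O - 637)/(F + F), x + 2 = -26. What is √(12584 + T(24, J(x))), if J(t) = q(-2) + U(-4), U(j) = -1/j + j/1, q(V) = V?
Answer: 3*√89391/8 ≈ 112.12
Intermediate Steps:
x = -28 (x = -2 - 26 = -28)
U(j) = j - 1/j (U(j) = -1/j + j*1 = -1/j + j = j - 1/j)
J(t) = -23/4 (J(t) = -2 + (-4 - 1/(-4)) = -2 + (-4 - 1*(-¼)) = -2 + (-4 + ¼) = -2 - 15/4 = -23/4)
T(F, O) = (-637 + O)/(2*F) (T(F, O) = (-637 + O)/((2*F)) = (-637 + O)*(1/(2*F)) = (-637 + O)/(2*F))
√(12584 + T(24, J(x))) = √(12584 + (½)*(-637 - 23/4)/24) = √(12584 + (½)*(1/24)*(-2571/4)) = √(12584 - 857/64) = √(804519/64) = 3*√89391/8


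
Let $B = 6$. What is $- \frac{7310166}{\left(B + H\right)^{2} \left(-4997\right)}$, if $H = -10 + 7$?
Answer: $\frac{2436722}{14991} \approx 162.55$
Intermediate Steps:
$H = -3$
$- \frac{7310166}{\left(B + H\right)^{2} \left(-4997\right)} = - \frac{7310166}{\left(6 - 3\right)^{2} \left(-4997\right)} = - \frac{7310166}{3^{2} \left(-4997\right)} = - \frac{7310166}{9 \left(-4997\right)} = - \frac{7310166}{-44973} = \left(-7310166\right) \left(- \frac{1}{44973}\right) = \frac{2436722}{14991}$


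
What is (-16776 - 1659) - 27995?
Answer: -46430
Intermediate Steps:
(-16776 - 1659) - 27995 = -18435 - 27995 = -46430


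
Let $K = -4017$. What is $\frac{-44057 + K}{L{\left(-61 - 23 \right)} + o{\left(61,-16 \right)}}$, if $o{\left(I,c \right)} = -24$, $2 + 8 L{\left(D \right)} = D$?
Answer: $\frac{192296}{139} \approx 1383.4$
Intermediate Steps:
$L{\left(D \right)} = - \frac{1}{4} + \frac{D}{8}$
$\frac{-44057 + K}{L{\left(-61 - 23 \right)} + o{\left(61,-16 \right)}} = \frac{-44057 - 4017}{\left(- \frac{1}{4} + \frac{-61 - 23}{8}\right) - 24} = - \frac{48074}{\left(- \frac{1}{4} + \frac{-61 - 23}{8}\right) - 24} = - \frac{48074}{\left(- \frac{1}{4} + \frac{1}{8} \left(-84\right)\right) - 24} = - \frac{48074}{\left(- \frac{1}{4} - \frac{21}{2}\right) - 24} = - \frac{48074}{- \frac{43}{4} - 24} = - \frac{48074}{- \frac{139}{4}} = \left(-48074\right) \left(- \frac{4}{139}\right) = \frac{192296}{139}$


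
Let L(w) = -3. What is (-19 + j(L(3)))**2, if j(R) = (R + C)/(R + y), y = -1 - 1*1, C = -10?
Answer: 6724/25 ≈ 268.96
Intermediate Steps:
y = -2 (y = -1 - 1 = -2)
j(R) = (-10 + R)/(-2 + R) (j(R) = (R - 10)/(R - 2) = (-10 + R)/(-2 + R))
(-19 + j(L(3)))**2 = (-19 + (-10 - 3)/(-2 - 3))**2 = (-19 - 13/(-5))**2 = (-19 - 1/5*(-13))**2 = (-19 + 13/5)**2 = (-82/5)**2 = 6724/25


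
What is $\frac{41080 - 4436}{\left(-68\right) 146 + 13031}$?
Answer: $\frac{36644}{3103} \approx 11.809$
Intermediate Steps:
$\frac{41080 - 4436}{\left(-68\right) 146 + 13031} = \frac{36644}{-9928 + 13031} = \frac{36644}{3103}$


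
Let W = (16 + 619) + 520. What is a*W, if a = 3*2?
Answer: 6930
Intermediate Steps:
W = 1155 (W = 635 + 520 = 1155)
a = 6
a*W = 6*1155 = 6930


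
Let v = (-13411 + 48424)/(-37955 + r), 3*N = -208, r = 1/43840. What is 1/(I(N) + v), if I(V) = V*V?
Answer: 14975524791/71975196888256 ≈ 0.00020807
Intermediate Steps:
r = 1/43840 ≈ 2.2810e-5
N = -208/3 (N = (⅓)*(-208) = -208/3 ≈ -69.333)
I(V) = V²
v = -1534969920/1663947199 (v = (-13411 + 48424)/(-37955 + 1/43840) = 35013/(-1663947199/43840) = 35013*(-43840/1663947199) = -1534969920/1663947199 ≈ -0.92249)
1/(I(N) + v) = 1/((-208/3)² - 1534969920/1663947199) = 1/(43264/9 - 1534969920/1663947199) = 1/(71975196888256/14975524791) = 14975524791/71975196888256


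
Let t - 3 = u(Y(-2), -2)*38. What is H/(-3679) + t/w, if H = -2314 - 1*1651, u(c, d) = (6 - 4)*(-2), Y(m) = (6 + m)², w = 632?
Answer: 150593/178856 ≈ 0.84198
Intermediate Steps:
u(c, d) = -4 (u(c, d) = 2*(-2) = -4)
t = -149 (t = 3 - 4*38 = 3 - 152 = -149)
H = -3965 (H = -2314 - 1651 = -3965)
H/(-3679) + t/w = -3965/(-3679) - 149/632 = -3965*(-1/3679) - 149*1/632 = 305/283 - 149/632 = 150593/178856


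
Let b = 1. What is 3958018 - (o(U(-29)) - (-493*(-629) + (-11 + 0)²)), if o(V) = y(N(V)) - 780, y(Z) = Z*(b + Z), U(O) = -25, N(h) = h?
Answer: 4268416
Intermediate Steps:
y(Z) = Z*(1 + Z)
o(V) = -780 + V*(1 + V) (o(V) = V*(1 + V) - 780 = -780 + V*(1 + V))
3958018 - (o(U(-29)) - (-493*(-629) + (-11 + 0)²)) = 3958018 - ((-780 - 25*(1 - 25)) - (-493*(-629) + (-11 + 0)²)) = 3958018 - ((-780 - 25*(-24)) - (310097 + (-11)²)) = 3958018 - ((-780 + 600) - (310097 + 121)) = 3958018 - (-180 - 1*310218) = 3958018 - (-180 - 310218) = 3958018 - 1*(-310398) = 3958018 + 310398 = 4268416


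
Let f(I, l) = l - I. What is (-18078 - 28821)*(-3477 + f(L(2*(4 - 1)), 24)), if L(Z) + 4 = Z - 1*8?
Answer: 161660853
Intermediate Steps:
L(Z) = -12 + Z (L(Z) = -4 + (Z - 1*8) = -4 + (Z - 8) = -4 + (-8 + Z) = -12 + Z)
(-18078 - 28821)*(-3477 + f(L(2*(4 - 1)), 24)) = (-18078 - 28821)*(-3477 + (24 - (-12 + 2*(4 - 1)))) = -46899*(-3477 + (24 - (-12 + 2*3))) = -46899*(-3477 + (24 - (-12 + 6))) = -46899*(-3477 + (24 - 1*(-6))) = -46899*(-3477 + (24 + 6)) = -46899*(-3477 + 30) = -46899*(-3447) = 161660853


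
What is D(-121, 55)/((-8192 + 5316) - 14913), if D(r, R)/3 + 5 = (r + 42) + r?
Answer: 615/17789 ≈ 0.034572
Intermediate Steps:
D(r, R) = 111 + 6*r (D(r, R) = -15 + 3*((r + 42) + r) = -15 + 3*((42 + r) + r) = -15 + 3*(42 + 2*r) = -15 + (126 + 6*r) = 111 + 6*r)
D(-121, 55)/((-8192 + 5316) - 14913) = (111 + 6*(-121))/((-8192 + 5316) - 14913) = (111 - 726)/(-2876 - 14913) = -615/(-17789) = -615*(-1/17789) = 615/17789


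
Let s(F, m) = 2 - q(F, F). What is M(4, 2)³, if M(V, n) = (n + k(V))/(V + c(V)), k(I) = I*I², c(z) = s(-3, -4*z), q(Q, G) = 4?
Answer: 35937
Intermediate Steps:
s(F, m) = -2 (s(F, m) = 2 - 1*4 = 2 - 4 = -2)
c(z) = -2
k(I) = I³
M(V, n) = (n + V³)/(-2 + V) (M(V, n) = (n + V³)/(V - 2) = (n + V³)/(-2 + V))
M(4, 2)³ = ((2 + 4³)/(-2 + 4))³ = ((2 + 64)/2)³ = ((½)*66)³ = 33³ = 35937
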